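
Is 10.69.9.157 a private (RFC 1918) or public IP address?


RFC 1918 private ranges:
  10.0.0.0/8 (10.0.0.0 - 10.255.255.255)
  172.16.0.0/12 (172.16.0.0 - 172.31.255.255)
  192.168.0.0/16 (192.168.0.0 - 192.168.255.255)
Private (in 10.0.0.0/8)


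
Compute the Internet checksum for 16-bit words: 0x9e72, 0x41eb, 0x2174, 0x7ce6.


Sum all words (with carry folding):
+ 0x9e72 = 0x9e72
+ 0x41eb = 0xe05d
+ 0x2174 = 0x01d2
+ 0x7ce6 = 0x7eb8
One's complement: ~0x7eb8
Checksum = 0x8147


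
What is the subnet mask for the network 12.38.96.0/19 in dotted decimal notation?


/19 means 19 network bits, 13 host bits
Binary: 11111111111111111110000000000000
Mask: 255.255.224.0


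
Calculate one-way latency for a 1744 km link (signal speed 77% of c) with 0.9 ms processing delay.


Speed = 0.77 * 3e5 km/s = 231000 km/s
Propagation delay = 1744 / 231000 = 0.0075 s = 7.5498 ms
Processing delay = 0.9 ms
Total one-way latency = 8.4498 ms


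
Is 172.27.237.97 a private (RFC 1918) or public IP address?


RFC 1918 private ranges:
  10.0.0.0/8 (10.0.0.0 - 10.255.255.255)
  172.16.0.0/12 (172.16.0.0 - 172.31.255.255)
  192.168.0.0/16 (192.168.0.0 - 192.168.255.255)
Private (in 172.16.0.0/12)


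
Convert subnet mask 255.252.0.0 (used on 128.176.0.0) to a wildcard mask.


Subnet mask: 255.252.0.0
Wildcard = 255.255.255.255 - subnet mask
255 - 255 = 0
255 - 252 = 3
255 - 0 = 255
255 - 0 = 255
Wildcard: 0.3.255.255


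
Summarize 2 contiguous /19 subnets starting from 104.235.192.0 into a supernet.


Original prefix: /19
Number of subnets: 2 = 2^1
New prefix = 19 - 1 = 18
Supernet: 104.235.192.0/18


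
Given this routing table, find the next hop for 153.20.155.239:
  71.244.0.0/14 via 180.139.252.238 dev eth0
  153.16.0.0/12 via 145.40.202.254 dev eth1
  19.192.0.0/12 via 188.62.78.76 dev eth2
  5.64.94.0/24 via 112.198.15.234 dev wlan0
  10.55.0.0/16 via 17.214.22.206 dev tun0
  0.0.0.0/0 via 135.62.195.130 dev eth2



Longest prefix match for 153.20.155.239:
  /14 71.244.0.0: no
  /12 153.16.0.0: MATCH
  /12 19.192.0.0: no
  /24 5.64.94.0: no
  /16 10.55.0.0: no
  /0 0.0.0.0: MATCH
Selected: next-hop 145.40.202.254 via eth1 (matched /12)


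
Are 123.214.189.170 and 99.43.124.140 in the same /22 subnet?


Mask: 255.255.252.0
123.214.189.170 AND mask = 123.214.188.0
99.43.124.140 AND mask = 99.43.124.0
No, different subnets (123.214.188.0 vs 99.43.124.0)


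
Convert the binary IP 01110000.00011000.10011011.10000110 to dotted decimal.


01110000 = 112
00011000 = 24
10011011 = 155
10000110 = 134
IP: 112.24.155.134


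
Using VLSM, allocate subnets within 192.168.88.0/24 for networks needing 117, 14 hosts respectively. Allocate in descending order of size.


117 hosts -> /25 (126 usable): 192.168.88.0/25
14 hosts -> /28 (14 usable): 192.168.88.128/28
Allocation: 192.168.88.0/25 (117 hosts, 126 usable); 192.168.88.128/28 (14 hosts, 14 usable)


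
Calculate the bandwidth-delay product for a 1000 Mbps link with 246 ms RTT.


BDP = bandwidth * RTT
= 1000 Mbps * 246 ms
= 1000 * 1e6 * 246 / 1000 bits
= 246000000 bits
= 30750000 bytes
= 30029.2969 KB
BDP = 246000000 bits (30750000 bytes)


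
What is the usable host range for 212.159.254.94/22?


Network: 212.159.252.0
Broadcast: 212.159.255.255
First usable = network + 1
Last usable = broadcast - 1
Range: 212.159.252.1 to 212.159.255.254


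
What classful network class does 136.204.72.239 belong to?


First octet: 136
Binary: 10001000
10xxxxxx -> Class B (128-191)
Class B, default mask 255.255.0.0 (/16)


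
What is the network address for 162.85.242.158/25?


IP:   10100010.01010101.11110010.10011110
Mask: 11111111.11111111.11111111.10000000
AND operation:
Net:  10100010.01010101.11110010.10000000
Network: 162.85.242.128/25


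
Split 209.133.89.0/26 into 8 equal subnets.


New prefix = 26 + 3 = 29
Each subnet has 8 addresses
  209.133.89.0/29
  209.133.89.8/29
  209.133.89.16/29
  209.133.89.24/29
  209.133.89.32/29
  209.133.89.40/29
  209.133.89.48/29
  209.133.89.56/29
Subnets: 209.133.89.0/29, 209.133.89.8/29, 209.133.89.16/29, 209.133.89.24/29, 209.133.89.32/29, 209.133.89.40/29, 209.133.89.48/29, 209.133.89.56/29


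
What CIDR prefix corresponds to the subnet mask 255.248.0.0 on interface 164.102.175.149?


Binary: 11111111.11111000.00000000.00000000
Count leading 1s
Prefix: /13


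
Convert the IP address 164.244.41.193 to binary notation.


164 = 10100100
244 = 11110100
41 = 00101001
193 = 11000001
Binary: 10100100.11110100.00101001.11000001


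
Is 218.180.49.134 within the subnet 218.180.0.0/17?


Subnet network: 218.180.0.0
Test IP AND mask: 218.180.0.0
Yes, 218.180.49.134 is in 218.180.0.0/17


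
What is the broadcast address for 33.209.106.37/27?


Network: 33.209.106.32/27
Host bits = 5
Set all host bits to 1:
Broadcast: 33.209.106.63


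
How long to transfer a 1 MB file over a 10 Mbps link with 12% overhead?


Effective throughput = 10 * (1 - 12/100) = 8.8 Mbps
File size in Mb = 1 * 8 = 8 Mb
Time = 8 / 8.8
Time = 0.9091 seconds


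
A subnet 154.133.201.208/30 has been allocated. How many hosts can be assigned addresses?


Host bits = 32 - 30 = 2
Total addresses = 2^2 = 4
Usable = total - 2 (network and broadcast)
Usable hosts: 2


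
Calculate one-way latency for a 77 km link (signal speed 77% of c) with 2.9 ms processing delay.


Speed = 0.77 * 3e5 km/s = 231000 km/s
Propagation delay = 77 / 231000 = 0.0003 s = 0.3333 ms
Processing delay = 2.9 ms
Total one-way latency = 3.2333 ms


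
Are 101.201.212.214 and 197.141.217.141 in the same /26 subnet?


Mask: 255.255.255.192
101.201.212.214 AND mask = 101.201.212.192
197.141.217.141 AND mask = 197.141.217.128
No, different subnets (101.201.212.192 vs 197.141.217.128)


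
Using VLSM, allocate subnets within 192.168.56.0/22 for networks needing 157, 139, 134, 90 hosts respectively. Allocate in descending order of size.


157 hosts -> /24 (254 usable): 192.168.56.0/24
139 hosts -> /24 (254 usable): 192.168.57.0/24
134 hosts -> /24 (254 usable): 192.168.58.0/24
90 hosts -> /25 (126 usable): 192.168.59.0/25
Allocation: 192.168.56.0/24 (157 hosts, 254 usable); 192.168.57.0/24 (139 hosts, 254 usable); 192.168.58.0/24 (134 hosts, 254 usable); 192.168.59.0/25 (90 hosts, 126 usable)


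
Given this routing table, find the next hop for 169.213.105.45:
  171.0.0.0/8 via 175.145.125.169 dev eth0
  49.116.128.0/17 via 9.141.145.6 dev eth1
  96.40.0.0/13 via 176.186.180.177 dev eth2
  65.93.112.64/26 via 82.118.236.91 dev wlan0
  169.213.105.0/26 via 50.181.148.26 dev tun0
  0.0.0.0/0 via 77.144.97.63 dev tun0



Longest prefix match for 169.213.105.45:
  /8 171.0.0.0: no
  /17 49.116.128.0: no
  /13 96.40.0.0: no
  /26 65.93.112.64: no
  /26 169.213.105.0: MATCH
  /0 0.0.0.0: MATCH
Selected: next-hop 50.181.148.26 via tun0 (matched /26)


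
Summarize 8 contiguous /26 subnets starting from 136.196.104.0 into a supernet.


Original prefix: /26
Number of subnets: 8 = 2^3
New prefix = 26 - 3 = 23
Supernet: 136.196.104.0/23


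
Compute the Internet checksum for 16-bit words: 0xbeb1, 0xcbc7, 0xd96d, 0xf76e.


Sum all words (with carry folding):
+ 0xbeb1 = 0xbeb1
+ 0xcbc7 = 0x8a79
+ 0xd96d = 0x63e7
+ 0xf76e = 0x5b56
One's complement: ~0x5b56
Checksum = 0xa4a9


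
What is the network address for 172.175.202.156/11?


IP:   10101100.10101111.11001010.10011100
Mask: 11111111.11100000.00000000.00000000
AND operation:
Net:  10101100.10100000.00000000.00000000
Network: 172.160.0.0/11


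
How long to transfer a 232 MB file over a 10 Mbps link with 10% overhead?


Effective throughput = 10 * (1 - 10/100) = 9 Mbps
File size in Mb = 232 * 8 = 1856 Mb
Time = 1856 / 9
Time = 206.2222 seconds


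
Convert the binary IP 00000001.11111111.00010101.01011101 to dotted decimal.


00000001 = 1
11111111 = 255
00010101 = 21
01011101 = 93
IP: 1.255.21.93


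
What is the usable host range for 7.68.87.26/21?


Network: 7.68.80.0
Broadcast: 7.68.87.255
First usable = network + 1
Last usable = broadcast - 1
Range: 7.68.80.1 to 7.68.87.254


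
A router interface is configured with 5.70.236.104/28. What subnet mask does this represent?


/28 means 28 network bits, 4 host bits
Binary: 11111111111111111111111111110000
Mask: 255.255.255.240


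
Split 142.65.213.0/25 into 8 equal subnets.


New prefix = 25 + 3 = 28
Each subnet has 16 addresses
  142.65.213.0/28
  142.65.213.16/28
  142.65.213.32/28
  142.65.213.48/28
  142.65.213.64/28
  142.65.213.80/28
  142.65.213.96/28
  142.65.213.112/28
Subnets: 142.65.213.0/28, 142.65.213.16/28, 142.65.213.32/28, 142.65.213.48/28, 142.65.213.64/28, 142.65.213.80/28, 142.65.213.96/28, 142.65.213.112/28


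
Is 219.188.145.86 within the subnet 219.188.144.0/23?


Subnet network: 219.188.144.0
Test IP AND mask: 219.188.144.0
Yes, 219.188.145.86 is in 219.188.144.0/23


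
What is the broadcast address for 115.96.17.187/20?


Network: 115.96.16.0/20
Host bits = 12
Set all host bits to 1:
Broadcast: 115.96.31.255


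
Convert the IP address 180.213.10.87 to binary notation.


180 = 10110100
213 = 11010101
10 = 00001010
87 = 01010111
Binary: 10110100.11010101.00001010.01010111


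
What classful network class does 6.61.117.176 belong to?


First octet: 6
Binary: 00000110
0xxxxxxx -> Class A (1-126)
Class A, default mask 255.0.0.0 (/8)


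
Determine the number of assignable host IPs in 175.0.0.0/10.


Host bits = 32 - 10 = 22
Total addresses = 2^22 = 4194304
Usable = total - 2 (network and broadcast)
Usable hosts: 4194302


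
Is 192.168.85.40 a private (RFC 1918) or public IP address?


RFC 1918 private ranges:
  10.0.0.0/8 (10.0.0.0 - 10.255.255.255)
  172.16.0.0/12 (172.16.0.0 - 172.31.255.255)
  192.168.0.0/16 (192.168.0.0 - 192.168.255.255)
Private (in 192.168.0.0/16)


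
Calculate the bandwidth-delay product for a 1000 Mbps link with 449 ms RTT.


BDP = bandwidth * RTT
= 1000 Mbps * 449 ms
= 1000 * 1e6 * 449 / 1000 bits
= 449000000 bits
= 56125000 bytes
= 54809.5703 KB
BDP = 449000000 bits (56125000 bytes)


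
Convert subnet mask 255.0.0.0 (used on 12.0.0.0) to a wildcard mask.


Subnet mask: 255.0.0.0
Wildcard = 255.255.255.255 - subnet mask
255 - 255 = 0
255 - 0 = 255
255 - 0 = 255
255 - 0 = 255
Wildcard: 0.255.255.255


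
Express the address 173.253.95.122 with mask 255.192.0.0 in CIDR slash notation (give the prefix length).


Binary: 11111111.11000000.00000000.00000000
Count leading 1s
Prefix: /10


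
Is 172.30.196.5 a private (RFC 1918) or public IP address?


RFC 1918 private ranges:
  10.0.0.0/8 (10.0.0.0 - 10.255.255.255)
  172.16.0.0/12 (172.16.0.0 - 172.31.255.255)
  192.168.0.0/16 (192.168.0.0 - 192.168.255.255)
Private (in 172.16.0.0/12)


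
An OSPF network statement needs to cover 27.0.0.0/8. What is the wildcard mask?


Subnet mask: 255.0.0.0
Wildcard = 255.255.255.255 - subnet mask
255 - 255 = 0
255 - 0 = 255
255 - 0 = 255
255 - 0 = 255
Wildcard: 0.255.255.255


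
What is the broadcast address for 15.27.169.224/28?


Network: 15.27.169.224/28
Host bits = 4
Set all host bits to 1:
Broadcast: 15.27.169.239


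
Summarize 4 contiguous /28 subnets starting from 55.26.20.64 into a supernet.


Original prefix: /28
Number of subnets: 4 = 2^2
New prefix = 28 - 2 = 26
Supernet: 55.26.20.64/26


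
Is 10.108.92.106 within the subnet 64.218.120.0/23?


Subnet network: 64.218.120.0
Test IP AND mask: 10.108.92.0
No, 10.108.92.106 is not in 64.218.120.0/23


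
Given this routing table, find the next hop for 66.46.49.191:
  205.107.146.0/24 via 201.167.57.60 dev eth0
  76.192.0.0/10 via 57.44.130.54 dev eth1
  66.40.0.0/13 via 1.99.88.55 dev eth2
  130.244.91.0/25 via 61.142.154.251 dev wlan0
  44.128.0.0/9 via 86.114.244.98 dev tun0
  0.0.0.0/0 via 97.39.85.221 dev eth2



Longest prefix match for 66.46.49.191:
  /24 205.107.146.0: no
  /10 76.192.0.0: no
  /13 66.40.0.0: MATCH
  /25 130.244.91.0: no
  /9 44.128.0.0: no
  /0 0.0.0.0: MATCH
Selected: next-hop 1.99.88.55 via eth2 (matched /13)


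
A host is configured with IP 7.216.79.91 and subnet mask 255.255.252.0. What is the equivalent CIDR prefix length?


Binary: 11111111.11111111.11111100.00000000
Count leading 1s
Prefix: /22


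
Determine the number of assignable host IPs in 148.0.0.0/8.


Host bits = 32 - 8 = 24
Total addresses = 2^24 = 16777216
Usable = total - 2 (network and broadcast)
Usable hosts: 16777214


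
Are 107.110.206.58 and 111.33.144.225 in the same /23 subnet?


Mask: 255.255.254.0
107.110.206.58 AND mask = 107.110.206.0
111.33.144.225 AND mask = 111.33.144.0
No, different subnets (107.110.206.0 vs 111.33.144.0)


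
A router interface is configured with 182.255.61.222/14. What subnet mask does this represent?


/14 means 14 network bits, 18 host bits
Binary: 11111111111111000000000000000000
Mask: 255.252.0.0


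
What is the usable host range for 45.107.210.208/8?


Network: 45.0.0.0
Broadcast: 45.255.255.255
First usable = network + 1
Last usable = broadcast - 1
Range: 45.0.0.1 to 45.255.255.254


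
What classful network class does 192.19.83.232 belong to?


First octet: 192
Binary: 11000000
110xxxxx -> Class C (192-223)
Class C, default mask 255.255.255.0 (/24)


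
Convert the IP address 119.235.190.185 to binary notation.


119 = 01110111
235 = 11101011
190 = 10111110
185 = 10111001
Binary: 01110111.11101011.10111110.10111001


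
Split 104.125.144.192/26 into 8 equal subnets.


New prefix = 26 + 3 = 29
Each subnet has 8 addresses
  104.125.144.192/29
  104.125.144.200/29
  104.125.144.208/29
  104.125.144.216/29
  104.125.144.224/29
  104.125.144.232/29
  104.125.144.240/29
  104.125.144.248/29
Subnets: 104.125.144.192/29, 104.125.144.200/29, 104.125.144.208/29, 104.125.144.216/29, 104.125.144.224/29, 104.125.144.232/29, 104.125.144.240/29, 104.125.144.248/29


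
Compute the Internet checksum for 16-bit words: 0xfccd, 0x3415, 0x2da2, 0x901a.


Sum all words (with carry folding):
+ 0xfccd = 0xfccd
+ 0x3415 = 0x30e3
+ 0x2da2 = 0x5e85
+ 0x901a = 0xee9f
One's complement: ~0xee9f
Checksum = 0x1160


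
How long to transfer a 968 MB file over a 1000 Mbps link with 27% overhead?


Effective throughput = 1000 * (1 - 27/100) = 730 Mbps
File size in Mb = 968 * 8 = 7744 Mb
Time = 7744 / 730
Time = 10.6082 seconds


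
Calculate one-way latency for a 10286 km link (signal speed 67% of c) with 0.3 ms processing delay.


Speed = 0.67 * 3e5 km/s = 201000 km/s
Propagation delay = 10286 / 201000 = 0.0512 s = 51.1741 ms
Processing delay = 0.3 ms
Total one-way latency = 51.4741 ms


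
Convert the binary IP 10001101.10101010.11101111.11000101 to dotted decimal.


10001101 = 141
10101010 = 170
11101111 = 239
11000101 = 197
IP: 141.170.239.197


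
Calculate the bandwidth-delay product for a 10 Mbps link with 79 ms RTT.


BDP = bandwidth * RTT
= 10 Mbps * 79 ms
= 10 * 1e6 * 79 / 1000 bits
= 790000 bits
= 98750 bytes
= 96.4355 KB
BDP = 790000 bits (98750 bytes)


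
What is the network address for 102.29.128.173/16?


IP:   01100110.00011101.10000000.10101101
Mask: 11111111.11111111.00000000.00000000
AND operation:
Net:  01100110.00011101.00000000.00000000
Network: 102.29.0.0/16


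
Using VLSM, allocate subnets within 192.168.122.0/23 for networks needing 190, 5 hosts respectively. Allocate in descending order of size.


190 hosts -> /24 (254 usable): 192.168.122.0/24
5 hosts -> /29 (6 usable): 192.168.123.0/29
Allocation: 192.168.122.0/24 (190 hosts, 254 usable); 192.168.123.0/29 (5 hosts, 6 usable)


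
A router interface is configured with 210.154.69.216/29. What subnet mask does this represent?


/29 means 29 network bits, 3 host bits
Binary: 11111111111111111111111111111000
Mask: 255.255.255.248


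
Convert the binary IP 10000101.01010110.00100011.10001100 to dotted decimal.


10000101 = 133
01010110 = 86
00100011 = 35
10001100 = 140
IP: 133.86.35.140


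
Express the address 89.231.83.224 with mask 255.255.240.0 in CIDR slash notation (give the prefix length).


Binary: 11111111.11111111.11110000.00000000
Count leading 1s
Prefix: /20


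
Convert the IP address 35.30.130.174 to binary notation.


35 = 00100011
30 = 00011110
130 = 10000010
174 = 10101110
Binary: 00100011.00011110.10000010.10101110


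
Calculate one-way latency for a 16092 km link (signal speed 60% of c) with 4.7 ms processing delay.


Speed = 0.6 * 3e5 km/s = 180000 km/s
Propagation delay = 16092 / 180000 = 0.0894 s = 89.4 ms
Processing delay = 4.7 ms
Total one-way latency = 94.1 ms


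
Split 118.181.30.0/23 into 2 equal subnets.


New prefix = 23 + 1 = 24
Each subnet has 256 addresses
  118.181.30.0/24
  118.181.31.0/24
Subnets: 118.181.30.0/24, 118.181.31.0/24


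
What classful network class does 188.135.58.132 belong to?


First octet: 188
Binary: 10111100
10xxxxxx -> Class B (128-191)
Class B, default mask 255.255.0.0 (/16)


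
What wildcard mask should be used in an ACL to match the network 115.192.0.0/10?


Subnet mask: 255.192.0.0
Wildcard = 255.255.255.255 - subnet mask
255 - 255 = 0
255 - 192 = 63
255 - 0 = 255
255 - 0 = 255
Wildcard: 0.63.255.255


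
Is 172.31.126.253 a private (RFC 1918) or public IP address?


RFC 1918 private ranges:
  10.0.0.0/8 (10.0.0.0 - 10.255.255.255)
  172.16.0.0/12 (172.16.0.0 - 172.31.255.255)
  192.168.0.0/16 (192.168.0.0 - 192.168.255.255)
Private (in 172.16.0.0/12)


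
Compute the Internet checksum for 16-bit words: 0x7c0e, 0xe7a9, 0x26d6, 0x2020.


Sum all words (with carry folding):
+ 0x7c0e = 0x7c0e
+ 0xe7a9 = 0x63b8
+ 0x26d6 = 0x8a8e
+ 0x2020 = 0xaaae
One's complement: ~0xaaae
Checksum = 0x5551


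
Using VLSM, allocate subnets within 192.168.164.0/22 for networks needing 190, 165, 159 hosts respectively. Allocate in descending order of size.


190 hosts -> /24 (254 usable): 192.168.164.0/24
165 hosts -> /24 (254 usable): 192.168.165.0/24
159 hosts -> /24 (254 usable): 192.168.166.0/24
Allocation: 192.168.164.0/24 (190 hosts, 254 usable); 192.168.165.0/24 (165 hosts, 254 usable); 192.168.166.0/24 (159 hosts, 254 usable)


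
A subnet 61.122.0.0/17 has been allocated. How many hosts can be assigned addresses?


Host bits = 32 - 17 = 15
Total addresses = 2^15 = 32768
Usable = total - 2 (network and broadcast)
Usable hosts: 32766


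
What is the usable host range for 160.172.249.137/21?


Network: 160.172.248.0
Broadcast: 160.172.255.255
First usable = network + 1
Last usable = broadcast - 1
Range: 160.172.248.1 to 160.172.255.254


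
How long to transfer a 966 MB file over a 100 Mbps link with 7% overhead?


Effective throughput = 100 * (1 - 7/100) = 93 Mbps
File size in Mb = 966 * 8 = 7728 Mb
Time = 7728 / 93
Time = 83.0968 seconds


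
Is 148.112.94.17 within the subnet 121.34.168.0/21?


Subnet network: 121.34.168.0
Test IP AND mask: 148.112.88.0
No, 148.112.94.17 is not in 121.34.168.0/21


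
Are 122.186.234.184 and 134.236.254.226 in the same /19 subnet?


Mask: 255.255.224.0
122.186.234.184 AND mask = 122.186.224.0
134.236.254.226 AND mask = 134.236.224.0
No, different subnets (122.186.224.0 vs 134.236.224.0)


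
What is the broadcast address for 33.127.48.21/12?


Network: 33.112.0.0/12
Host bits = 20
Set all host bits to 1:
Broadcast: 33.127.255.255


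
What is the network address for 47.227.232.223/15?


IP:   00101111.11100011.11101000.11011111
Mask: 11111111.11111110.00000000.00000000
AND operation:
Net:  00101111.11100010.00000000.00000000
Network: 47.226.0.0/15


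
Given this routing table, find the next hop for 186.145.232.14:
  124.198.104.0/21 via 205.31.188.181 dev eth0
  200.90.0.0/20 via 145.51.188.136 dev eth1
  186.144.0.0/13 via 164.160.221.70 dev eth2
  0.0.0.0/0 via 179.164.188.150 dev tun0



Longest prefix match for 186.145.232.14:
  /21 124.198.104.0: no
  /20 200.90.0.0: no
  /13 186.144.0.0: MATCH
  /0 0.0.0.0: MATCH
Selected: next-hop 164.160.221.70 via eth2 (matched /13)


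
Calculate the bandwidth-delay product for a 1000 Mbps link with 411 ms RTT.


BDP = bandwidth * RTT
= 1000 Mbps * 411 ms
= 1000 * 1e6 * 411 / 1000 bits
= 411000000 bits
= 51375000 bytes
= 50170.8984 KB
BDP = 411000000 bits (51375000 bytes)


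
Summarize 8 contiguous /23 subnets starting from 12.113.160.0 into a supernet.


Original prefix: /23
Number of subnets: 8 = 2^3
New prefix = 23 - 3 = 20
Supernet: 12.113.160.0/20


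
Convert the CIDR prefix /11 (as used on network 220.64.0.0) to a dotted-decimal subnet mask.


/11 means 11 network bits, 21 host bits
Binary: 11111111111000000000000000000000
Mask: 255.224.0.0


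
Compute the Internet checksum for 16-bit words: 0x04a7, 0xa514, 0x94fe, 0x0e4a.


Sum all words (with carry folding):
+ 0x04a7 = 0x04a7
+ 0xa514 = 0xa9bb
+ 0x94fe = 0x3eba
+ 0x0e4a = 0x4d04
One's complement: ~0x4d04
Checksum = 0xb2fb


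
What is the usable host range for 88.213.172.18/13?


Network: 88.208.0.0
Broadcast: 88.215.255.255
First usable = network + 1
Last usable = broadcast - 1
Range: 88.208.0.1 to 88.215.255.254


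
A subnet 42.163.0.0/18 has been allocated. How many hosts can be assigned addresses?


Host bits = 32 - 18 = 14
Total addresses = 2^14 = 16384
Usable = total - 2 (network and broadcast)
Usable hosts: 16382


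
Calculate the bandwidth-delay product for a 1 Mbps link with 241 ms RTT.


BDP = bandwidth * RTT
= 1 Mbps * 241 ms
= 1 * 1e6 * 241 / 1000 bits
= 241000 bits
= 30125 bytes
= 29.4189 KB
BDP = 241000 bits (30125 bytes)


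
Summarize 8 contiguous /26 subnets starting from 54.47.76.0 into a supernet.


Original prefix: /26
Number of subnets: 8 = 2^3
New prefix = 26 - 3 = 23
Supernet: 54.47.76.0/23


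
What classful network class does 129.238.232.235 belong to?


First octet: 129
Binary: 10000001
10xxxxxx -> Class B (128-191)
Class B, default mask 255.255.0.0 (/16)


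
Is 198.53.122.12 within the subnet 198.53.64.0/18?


Subnet network: 198.53.64.0
Test IP AND mask: 198.53.64.0
Yes, 198.53.122.12 is in 198.53.64.0/18


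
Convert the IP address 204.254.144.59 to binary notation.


204 = 11001100
254 = 11111110
144 = 10010000
59 = 00111011
Binary: 11001100.11111110.10010000.00111011


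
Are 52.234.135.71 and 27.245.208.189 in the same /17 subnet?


Mask: 255.255.128.0
52.234.135.71 AND mask = 52.234.128.0
27.245.208.189 AND mask = 27.245.128.0
No, different subnets (52.234.128.0 vs 27.245.128.0)


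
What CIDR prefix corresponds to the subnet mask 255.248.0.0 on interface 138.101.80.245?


Binary: 11111111.11111000.00000000.00000000
Count leading 1s
Prefix: /13


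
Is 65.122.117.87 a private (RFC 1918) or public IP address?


RFC 1918 private ranges:
  10.0.0.0/8 (10.0.0.0 - 10.255.255.255)
  172.16.0.0/12 (172.16.0.0 - 172.31.255.255)
  192.168.0.0/16 (192.168.0.0 - 192.168.255.255)
Public (not in any RFC 1918 range)


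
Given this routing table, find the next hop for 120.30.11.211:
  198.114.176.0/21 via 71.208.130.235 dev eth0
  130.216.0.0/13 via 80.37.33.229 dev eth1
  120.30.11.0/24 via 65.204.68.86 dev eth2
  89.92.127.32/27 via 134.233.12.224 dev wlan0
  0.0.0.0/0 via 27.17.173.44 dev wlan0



Longest prefix match for 120.30.11.211:
  /21 198.114.176.0: no
  /13 130.216.0.0: no
  /24 120.30.11.0: MATCH
  /27 89.92.127.32: no
  /0 0.0.0.0: MATCH
Selected: next-hop 65.204.68.86 via eth2 (matched /24)


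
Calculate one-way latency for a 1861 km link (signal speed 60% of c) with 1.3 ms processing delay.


Speed = 0.6 * 3e5 km/s = 180000 km/s
Propagation delay = 1861 / 180000 = 0.0103 s = 10.3389 ms
Processing delay = 1.3 ms
Total one-way latency = 11.6389 ms


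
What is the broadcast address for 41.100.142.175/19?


Network: 41.100.128.0/19
Host bits = 13
Set all host bits to 1:
Broadcast: 41.100.159.255


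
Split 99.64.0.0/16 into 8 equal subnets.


New prefix = 16 + 3 = 19
Each subnet has 8192 addresses
  99.64.0.0/19
  99.64.32.0/19
  99.64.64.0/19
  99.64.96.0/19
  99.64.128.0/19
  99.64.160.0/19
  99.64.192.0/19
  99.64.224.0/19
Subnets: 99.64.0.0/19, 99.64.32.0/19, 99.64.64.0/19, 99.64.96.0/19, 99.64.128.0/19, 99.64.160.0/19, 99.64.192.0/19, 99.64.224.0/19


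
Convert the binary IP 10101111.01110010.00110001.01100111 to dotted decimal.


10101111 = 175
01110010 = 114
00110001 = 49
01100111 = 103
IP: 175.114.49.103


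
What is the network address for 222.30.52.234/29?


IP:   11011110.00011110.00110100.11101010
Mask: 11111111.11111111.11111111.11111000
AND operation:
Net:  11011110.00011110.00110100.11101000
Network: 222.30.52.232/29


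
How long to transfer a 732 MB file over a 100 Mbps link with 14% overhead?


Effective throughput = 100 * (1 - 14/100) = 86 Mbps
File size in Mb = 732 * 8 = 5856 Mb
Time = 5856 / 86
Time = 68.093 seconds


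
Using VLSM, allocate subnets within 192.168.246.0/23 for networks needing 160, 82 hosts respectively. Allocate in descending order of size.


160 hosts -> /24 (254 usable): 192.168.246.0/24
82 hosts -> /25 (126 usable): 192.168.247.0/25
Allocation: 192.168.246.0/24 (160 hosts, 254 usable); 192.168.247.0/25 (82 hosts, 126 usable)


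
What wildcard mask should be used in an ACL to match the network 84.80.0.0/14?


Subnet mask: 255.252.0.0
Wildcard = 255.255.255.255 - subnet mask
255 - 255 = 0
255 - 252 = 3
255 - 0 = 255
255 - 0 = 255
Wildcard: 0.3.255.255


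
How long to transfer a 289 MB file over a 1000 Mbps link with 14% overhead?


Effective throughput = 1000 * (1 - 14/100) = 860 Mbps
File size in Mb = 289 * 8 = 2312 Mb
Time = 2312 / 860
Time = 2.6884 seconds


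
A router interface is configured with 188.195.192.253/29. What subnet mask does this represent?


/29 means 29 network bits, 3 host bits
Binary: 11111111111111111111111111111000
Mask: 255.255.255.248


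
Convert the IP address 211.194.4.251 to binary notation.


211 = 11010011
194 = 11000010
4 = 00000100
251 = 11111011
Binary: 11010011.11000010.00000100.11111011


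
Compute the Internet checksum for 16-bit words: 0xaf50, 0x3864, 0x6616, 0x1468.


Sum all words (with carry folding):
+ 0xaf50 = 0xaf50
+ 0x3864 = 0xe7b4
+ 0x6616 = 0x4dcb
+ 0x1468 = 0x6233
One's complement: ~0x6233
Checksum = 0x9dcc


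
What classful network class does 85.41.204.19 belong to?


First octet: 85
Binary: 01010101
0xxxxxxx -> Class A (1-126)
Class A, default mask 255.0.0.0 (/8)


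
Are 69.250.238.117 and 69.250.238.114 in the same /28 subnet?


Mask: 255.255.255.240
69.250.238.117 AND mask = 69.250.238.112
69.250.238.114 AND mask = 69.250.238.112
Yes, same subnet (69.250.238.112)


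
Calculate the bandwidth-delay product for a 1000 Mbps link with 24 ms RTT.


BDP = bandwidth * RTT
= 1000 Mbps * 24 ms
= 1000 * 1e6 * 24 / 1000 bits
= 24000000 bits
= 3000000 bytes
= 2929.6875 KB
BDP = 24000000 bits (3000000 bytes)


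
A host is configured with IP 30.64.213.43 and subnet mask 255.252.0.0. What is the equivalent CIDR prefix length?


Binary: 11111111.11111100.00000000.00000000
Count leading 1s
Prefix: /14


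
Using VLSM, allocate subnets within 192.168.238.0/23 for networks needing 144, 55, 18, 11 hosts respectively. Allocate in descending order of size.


144 hosts -> /24 (254 usable): 192.168.238.0/24
55 hosts -> /26 (62 usable): 192.168.239.0/26
18 hosts -> /27 (30 usable): 192.168.239.64/27
11 hosts -> /28 (14 usable): 192.168.239.96/28
Allocation: 192.168.238.0/24 (144 hosts, 254 usable); 192.168.239.0/26 (55 hosts, 62 usable); 192.168.239.64/27 (18 hosts, 30 usable); 192.168.239.96/28 (11 hosts, 14 usable)


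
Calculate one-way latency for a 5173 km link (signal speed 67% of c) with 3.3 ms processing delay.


Speed = 0.67 * 3e5 km/s = 201000 km/s
Propagation delay = 5173 / 201000 = 0.0257 s = 25.7363 ms
Processing delay = 3.3 ms
Total one-way latency = 29.0363 ms


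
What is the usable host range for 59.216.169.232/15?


Network: 59.216.0.0
Broadcast: 59.217.255.255
First usable = network + 1
Last usable = broadcast - 1
Range: 59.216.0.1 to 59.217.255.254


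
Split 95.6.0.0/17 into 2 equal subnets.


New prefix = 17 + 1 = 18
Each subnet has 16384 addresses
  95.6.0.0/18
  95.6.64.0/18
Subnets: 95.6.0.0/18, 95.6.64.0/18


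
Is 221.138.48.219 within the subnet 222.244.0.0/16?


Subnet network: 222.244.0.0
Test IP AND mask: 221.138.0.0
No, 221.138.48.219 is not in 222.244.0.0/16


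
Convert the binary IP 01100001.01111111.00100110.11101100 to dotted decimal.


01100001 = 97
01111111 = 127
00100110 = 38
11101100 = 236
IP: 97.127.38.236


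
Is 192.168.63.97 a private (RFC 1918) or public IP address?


RFC 1918 private ranges:
  10.0.0.0/8 (10.0.0.0 - 10.255.255.255)
  172.16.0.0/12 (172.16.0.0 - 172.31.255.255)
  192.168.0.0/16 (192.168.0.0 - 192.168.255.255)
Private (in 192.168.0.0/16)


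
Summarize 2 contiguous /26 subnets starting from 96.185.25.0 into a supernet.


Original prefix: /26
Number of subnets: 2 = 2^1
New prefix = 26 - 1 = 25
Supernet: 96.185.25.0/25


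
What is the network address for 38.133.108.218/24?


IP:   00100110.10000101.01101100.11011010
Mask: 11111111.11111111.11111111.00000000
AND operation:
Net:  00100110.10000101.01101100.00000000
Network: 38.133.108.0/24


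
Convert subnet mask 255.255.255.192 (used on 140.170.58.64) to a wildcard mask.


Subnet mask: 255.255.255.192
Wildcard = 255.255.255.255 - subnet mask
255 - 255 = 0
255 - 255 = 0
255 - 255 = 0
255 - 192 = 63
Wildcard: 0.0.0.63


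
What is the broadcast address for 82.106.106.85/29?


Network: 82.106.106.80/29
Host bits = 3
Set all host bits to 1:
Broadcast: 82.106.106.87


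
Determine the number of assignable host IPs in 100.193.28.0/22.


Host bits = 32 - 22 = 10
Total addresses = 2^10 = 1024
Usable = total - 2 (network and broadcast)
Usable hosts: 1022


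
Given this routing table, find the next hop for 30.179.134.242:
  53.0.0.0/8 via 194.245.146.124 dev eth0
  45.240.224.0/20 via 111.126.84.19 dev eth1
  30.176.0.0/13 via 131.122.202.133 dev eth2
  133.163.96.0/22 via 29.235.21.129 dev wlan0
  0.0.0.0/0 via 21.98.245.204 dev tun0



Longest prefix match for 30.179.134.242:
  /8 53.0.0.0: no
  /20 45.240.224.0: no
  /13 30.176.0.0: MATCH
  /22 133.163.96.0: no
  /0 0.0.0.0: MATCH
Selected: next-hop 131.122.202.133 via eth2 (matched /13)


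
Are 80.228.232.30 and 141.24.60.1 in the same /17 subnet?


Mask: 255.255.128.0
80.228.232.30 AND mask = 80.228.128.0
141.24.60.1 AND mask = 141.24.0.0
No, different subnets (80.228.128.0 vs 141.24.0.0)


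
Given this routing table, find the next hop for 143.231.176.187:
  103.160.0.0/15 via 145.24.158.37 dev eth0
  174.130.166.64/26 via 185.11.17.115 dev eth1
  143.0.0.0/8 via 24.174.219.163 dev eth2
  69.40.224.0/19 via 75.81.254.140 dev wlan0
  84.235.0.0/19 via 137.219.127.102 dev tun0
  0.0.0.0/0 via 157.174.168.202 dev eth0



Longest prefix match for 143.231.176.187:
  /15 103.160.0.0: no
  /26 174.130.166.64: no
  /8 143.0.0.0: MATCH
  /19 69.40.224.0: no
  /19 84.235.0.0: no
  /0 0.0.0.0: MATCH
Selected: next-hop 24.174.219.163 via eth2 (matched /8)


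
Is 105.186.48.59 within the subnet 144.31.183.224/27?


Subnet network: 144.31.183.224
Test IP AND mask: 105.186.48.32
No, 105.186.48.59 is not in 144.31.183.224/27


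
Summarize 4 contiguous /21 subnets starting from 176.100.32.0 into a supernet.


Original prefix: /21
Number of subnets: 4 = 2^2
New prefix = 21 - 2 = 19
Supernet: 176.100.32.0/19


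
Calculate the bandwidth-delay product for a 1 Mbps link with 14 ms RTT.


BDP = bandwidth * RTT
= 1 Mbps * 14 ms
= 1 * 1e6 * 14 / 1000 bits
= 14000 bits
= 1750 bytes
= 1.709 KB
BDP = 14000 bits (1750 bytes)


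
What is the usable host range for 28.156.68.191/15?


Network: 28.156.0.0
Broadcast: 28.157.255.255
First usable = network + 1
Last usable = broadcast - 1
Range: 28.156.0.1 to 28.157.255.254


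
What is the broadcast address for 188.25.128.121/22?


Network: 188.25.128.0/22
Host bits = 10
Set all host bits to 1:
Broadcast: 188.25.131.255


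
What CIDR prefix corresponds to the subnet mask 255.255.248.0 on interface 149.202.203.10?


Binary: 11111111.11111111.11111000.00000000
Count leading 1s
Prefix: /21


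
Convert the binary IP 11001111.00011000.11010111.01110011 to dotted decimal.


11001111 = 207
00011000 = 24
11010111 = 215
01110011 = 115
IP: 207.24.215.115


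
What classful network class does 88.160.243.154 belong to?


First octet: 88
Binary: 01011000
0xxxxxxx -> Class A (1-126)
Class A, default mask 255.0.0.0 (/8)


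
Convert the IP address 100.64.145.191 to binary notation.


100 = 01100100
64 = 01000000
145 = 10010001
191 = 10111111
Binary: 01100100.01000000.10010001.10111111


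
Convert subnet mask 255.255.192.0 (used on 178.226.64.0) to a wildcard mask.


Subnet mask: 255.255.192.0
Wildcard = 255.255.255.255 - subnet mask
255 - 255 = 0
255 - 255 = 0
255 - 192 = 63
255 - 0 = 255
Wildcard: 0.0.63.255


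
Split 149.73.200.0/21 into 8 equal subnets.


New prefix = 21 + 3 = 24
Each subnet has 256 addresses
  149.73.200.0/24
  149.73.201.0/24
  149.73.202.0/24
  149.73.203.0/24
  149.73.204.0/24
  149.73.205.0/24
  149.73.206.0/24
  149.73.207.0/24
Subnets: 149.73.200.0/24, 149.73.201.0/24, 149.73.202.0/24, 149.73.203.0/24, 149.73.204.0/24, 149.73.205.0/24, 149.73.206.0/24, 149.73.207.0/24


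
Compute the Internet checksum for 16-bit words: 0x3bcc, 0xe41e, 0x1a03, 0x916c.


Sum all words (with carry folding):
+ 0x3bcc = 0x3bcc
+ 0xe41e = 0x1feb
+ 0x1a03 = 0x39ee
+ 0x916c = 0xcb5a
One's complement: ~0xcb5a
Checksum = 0x34a5


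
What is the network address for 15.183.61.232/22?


IP:   00001111.10110111.00111101.11101000
Mask: 11111111.11111111.11111100.00000000
AND operation:
Net:  00001111.10110111.00111100.00000000
Network: 15.183.60.0/22


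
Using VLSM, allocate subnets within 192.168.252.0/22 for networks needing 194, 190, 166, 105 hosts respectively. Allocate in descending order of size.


194 hosts -> /24 (254 usable): 192.168.252.0/24
190 hosts -> /24 (254 usable): 192.168.253.0/24
166 hosts -> /24 (254 usable): 192.168.254.0/24
105 hosts -> /25 (126 usable): 192.168.255.0/25
Allocation: 192.168.252.0/24 (194 hosts, 254 usable); 192.168.253.0/24 (190 hosts, 254 usable); 192.168.254.0/24 (166 hosts, 254 usable); 192.168.255.0/25 (105 hosts, 126 usable)


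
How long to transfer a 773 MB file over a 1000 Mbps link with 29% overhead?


Effective throughput = 1000 * (1 - 29/100) = 710 Mbps
File size in Mb = 773 * 8 = 6184 Mb
Time = 6184 / 710
Time = 8.7099 seconds


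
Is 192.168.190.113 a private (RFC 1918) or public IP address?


RFC 1918 private ranges:
  10.0.0.0/8 (10.0.0.0 - 10.255.255.255)
  172.16.0.0/12 (172.16.0.0 - 172.31.255.255)
  192.168.0.0/16 (192.168.0.0 - 192.168.255.255)
Private (in 192.168.0.0/16)


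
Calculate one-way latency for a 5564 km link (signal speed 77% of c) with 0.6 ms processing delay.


Speed = 0.77 * 3e5 km/s = 231000 km/s
Propagation delay = 5564 / 231000 = 0.0241 s = 24.0866 ms
Processing delay = 0.6 ms
Total one-way latency = 24.6866 ms


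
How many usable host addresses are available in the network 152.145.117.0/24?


Host bits = 32 - 24 = 8
Total addresses = 2^8 = 256
Usable = total - 2 (network and broadcast)
Usable hosts: 254


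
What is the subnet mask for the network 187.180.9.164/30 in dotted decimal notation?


/30 means 30 network bits, 2 host bits
Binary: 11111111111111111111111111111100
Mask: 255.255.255.252


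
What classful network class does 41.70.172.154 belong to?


First octet: 41
Binary: 00101001
0xxxxxxx -> Class A (1-126)
Class A, default mask 255.0.0.0 (/8)


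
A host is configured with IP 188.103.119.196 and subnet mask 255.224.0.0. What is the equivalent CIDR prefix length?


Binary: 11111111.11100000.00000000.00000000
Count leading 1s
Prefix: /11


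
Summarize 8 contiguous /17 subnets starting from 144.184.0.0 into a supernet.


Original prefix: /17
Number of subnets: 8 = 2^3
New prefix = 17 - 3 = 14
Supernet: 144.184.0.0/14


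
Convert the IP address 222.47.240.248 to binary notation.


222 = 11011110
47 = 00101111
240 = 11110000
248 = 11111000
Binary: 11011110.00101111.11110000.11111000


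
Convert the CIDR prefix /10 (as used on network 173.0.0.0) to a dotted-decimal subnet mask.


/10 means 10 network bits, 22 host bits
Binary: 11111111110000000000000000000000
Mask: 255.192.0.0


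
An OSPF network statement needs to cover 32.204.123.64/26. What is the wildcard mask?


Subnet mask: 255.255.255.192
Wildcard = 255.255.255.255 - subnet mask
255 - 255 = 0
255 - 255 = 0
255 - 255 = 0
255 - 192 = 63
Wildcard: 0.0.0.63


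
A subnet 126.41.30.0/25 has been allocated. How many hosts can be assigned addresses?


Host bits = 32 - 25 = 7
Total addresses = 2^7 = 128
Usable = total - 2 (network and broadcast)
Usable hosts: 126


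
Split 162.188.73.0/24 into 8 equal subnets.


New prefix = 24 + 3 = 27
Each subnet has 32 addresses
  162.188.73.0/27
  162.188.73.32/27
  162.188.73.64/27
  162.188.73.96/27
  162.188.73.128/27
  162.188.73.160/27
  162.188.73.192/27
  162.188.73.224/27
Subnets: 162.188.73.0/27, 162.188.73.32/27, 162.188.73.64/27, 162.188.73.96/27, 162.188.73.128/27, 162.188.73.160/27, 162.188.73.192/27, 162.188.73.224/27


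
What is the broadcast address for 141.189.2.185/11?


Network: 141.160.0.0/11
Host bits = 21
Set all host bits to 1:
Broadcast: 141.191.255.255


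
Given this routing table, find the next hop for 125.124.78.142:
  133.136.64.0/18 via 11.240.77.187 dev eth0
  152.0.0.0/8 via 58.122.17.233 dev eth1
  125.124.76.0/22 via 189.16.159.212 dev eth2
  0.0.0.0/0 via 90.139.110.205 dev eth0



Longest prefix match for 125.124.78.142:
  /18 133.136.64.0: no
  /8 152.0.0.0: no
  /22 125.124.76.0: MATCH
  /0 0.0.0.0: MATCH
Selected: next-hop 189.16.159.212 via eth2 (matched /22)


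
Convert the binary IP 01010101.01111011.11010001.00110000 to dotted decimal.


01010101 = 85
01111011 = 123
11010001 = 209
00110000 = 48
IP: 85.123.209.48


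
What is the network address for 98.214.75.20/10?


IP:   01100010.11010110.01001011.00010100
Mask: 11111111.11000000.00000000.00000000
AND operation:
Net:  01100010.11000000.00000000.00000000
Network: 98.192.0.0/10


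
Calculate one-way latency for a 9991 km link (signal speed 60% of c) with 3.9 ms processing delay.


Speed = 0.6 * 3e5 km/s = 180000 km/s
Propagation delay = 9991 / 180000 = 0.0555 s = 55.5056 ms
Processing delay = 3.9 ms
Total one-way latency = 59.4056 ms


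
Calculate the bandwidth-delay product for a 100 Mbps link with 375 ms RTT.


BDP = bandwidth * RTT
= 100 Mbps * 375 ms
= 100 * 1e6 * 375 / 1000 bits
= 37500000 bits
= 4687500 bytes
= 4577.6367 KB
BDP = 37500000 bits (4687500 bytes)


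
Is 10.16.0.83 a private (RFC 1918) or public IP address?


RFC 1918 private ranges:
  10.0.0.0/8 (10.0.0.0 - 10.255.255.255)
  172.16.0.0/12 (172.16.0.0 - 172.31.255.255)
  192.168.0.0/16 (192.168.0.0 - 192.168.255.255)
Private (in 10.0.0.0/8)


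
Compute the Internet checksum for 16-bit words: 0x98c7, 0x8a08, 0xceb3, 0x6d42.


Sum all words (with carry folding):
+ 0x98c7 = 0x98c7
+ 0x8a08 = 0x22d0
+ 0xceb3 = 0xf183
+ 0x6d42 = 0x5ec6
One's complement: ~0x5ec6
Checksum = 0xa139


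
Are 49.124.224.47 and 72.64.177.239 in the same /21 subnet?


Mask: 255.255.248.0
49.124.224.47 AND mask = 49.124.224.0
72.64.177.239 AND mask = 72.64.176.0
No, different subnets (49.124.224.0 vs 72.64.176.0)


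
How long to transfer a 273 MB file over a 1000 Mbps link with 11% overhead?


Effective throughput = 1000 * (1 - 11/100) = 890 Mbps
File size in Mb = 273 * 8 = 2184 Mb
Time = 2184 / 890
Time = 2.4539 seconds
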